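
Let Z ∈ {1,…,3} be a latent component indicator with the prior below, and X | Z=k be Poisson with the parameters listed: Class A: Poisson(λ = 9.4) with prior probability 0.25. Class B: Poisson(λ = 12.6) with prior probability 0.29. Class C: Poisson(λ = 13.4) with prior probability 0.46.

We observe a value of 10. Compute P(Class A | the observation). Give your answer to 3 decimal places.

0.328

By Bayes' theorem, P(k | x) = P(Z=k) f_k(x) / Σ_j P(Z=j) f_j(x).
Evaluate each component's likelihood at the observed value:
  f_A = e^(−9.4)·9.4^10/10! = 0.122786
  f_B = e^(−12.6)·12.6^10/10! = 0.0937199
  f_C = e^(−13.4)·13.4^10/10! = 0.0779361
Multiply by the mixture weights:
  P(Z=A)·f_A = 0.25 × 0.122786 = 0.0306964
  P(Z=B)·f_B = 0.29 × 0.0937199 = 0.0271788
  P(Z=C)·f_C = 0.46 × 0.0779361 = 0.0358506
Normaliser: 0.0306964 + 0.0271788 + 0.0358506 = 0.0937258
P(Class A | 10) = 0.0306964 / 0.0937258 ≈ 0.328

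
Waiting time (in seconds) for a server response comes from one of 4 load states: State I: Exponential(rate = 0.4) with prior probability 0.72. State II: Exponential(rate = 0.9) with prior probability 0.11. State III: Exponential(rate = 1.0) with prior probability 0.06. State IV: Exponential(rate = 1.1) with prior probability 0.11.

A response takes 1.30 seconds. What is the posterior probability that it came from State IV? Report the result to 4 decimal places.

The responsibility of component k is π_k f_k(x) divided by Σ_j π_j f_j(x).
Evaluate each component's likelihood at the observed value:
  L_I = 0.237808
  L_II = 0.27933
  L_III = 0.272532
  L_IV = 0.26324
Prior × likelihood for each component:
  π_I·L_I = 0.72 × 0.237808 = 0.171222
  π_II·L_II = 0.11 × 0.27933 = 0.0307263
  π_III·L_III = 0.06 × 0.272532 = 0.0163519
  π_IV·L_IV = 0.11 × 0.26324 = 0.0289564
Sum: 0.171222 + 0.0307263 + 0.0163519 + 0.0289564 = 0.247257
P(State IV | the observation) = 0.0289564 / 0.247257 ≈ 0.1171

0.1171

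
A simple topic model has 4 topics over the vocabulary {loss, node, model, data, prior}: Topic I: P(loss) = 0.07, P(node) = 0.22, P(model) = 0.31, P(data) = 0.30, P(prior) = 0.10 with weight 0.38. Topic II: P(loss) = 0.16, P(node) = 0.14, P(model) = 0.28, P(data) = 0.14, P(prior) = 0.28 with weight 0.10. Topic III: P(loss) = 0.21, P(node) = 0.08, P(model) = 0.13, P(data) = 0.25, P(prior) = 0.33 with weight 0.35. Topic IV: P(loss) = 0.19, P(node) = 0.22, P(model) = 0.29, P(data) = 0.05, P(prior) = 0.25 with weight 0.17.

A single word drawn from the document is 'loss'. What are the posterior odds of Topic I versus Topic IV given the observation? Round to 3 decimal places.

Since P(k|x) ∝ π_k f_k(x), the posterior odds are π_i f_i(x) / (π_j f_j(x)).
Component likelihoods at x = 'loss':
  L_I = 0.07
  L_II = 0.16
  L_III = 0.21
  L_IV = 0.19
0.0266 / 0.0323 ≈ 0.824

0.824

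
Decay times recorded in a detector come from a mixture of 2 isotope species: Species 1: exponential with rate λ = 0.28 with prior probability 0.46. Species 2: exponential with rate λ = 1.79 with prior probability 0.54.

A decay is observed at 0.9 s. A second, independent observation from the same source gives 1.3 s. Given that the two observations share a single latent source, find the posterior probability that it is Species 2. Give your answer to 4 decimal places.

P(component k | x) = w_k·f_k(x) / marginal(x), where marginal(x) = Σ_j w_j·f_j(x).
Since both observations come from the same component, the likelihood for component k is f_k(x₁)·f_k(x₂).
  p_1 = [0.217629] × [0.19457] = 0.0423439
  p_2 = [0.357441] × [0.174683] = 0.0624388
Weight by the priors:
  w_1·p_1 = 0.46 × 0.0423439 = 0.0194782
  w_2·p_2 = 0.54 × 0.0624388 = 0.0337169
Marginal: 0.0194782 + 0.0337169 = 0.0531951
Responsibility of Species 2: 0.0337169 / 0.0531951 ≈ 0.6338

0.6338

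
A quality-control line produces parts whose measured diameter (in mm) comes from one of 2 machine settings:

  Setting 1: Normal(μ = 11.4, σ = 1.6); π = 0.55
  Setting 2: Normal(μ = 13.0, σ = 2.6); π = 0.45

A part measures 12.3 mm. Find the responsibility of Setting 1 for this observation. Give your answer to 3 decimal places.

0.637

Posterior ∝ prior × likelihood, so P(k | x) ∝ P(Z=k) f_k(x); normalise over all components.
Normal densities:
  f_1 = (1/(1.6·√(2π)))·exp(−(12.3−11.4)²/(2·1.6²)) = 0.249339·exp(-0.15820) = 0.212855
  f_2 = (1/(2.6·√(2π)))·exp(−(12.3−13.0)²/(2·2.6²)) = 0.153439·exp(-0.03624) = 0.147978
Unnormalised posteriors:
  P(Z=1)·f_1 = 0.55 × 0.212855 = 0.11707
  P(Z=2)·f_2 = 0.45 × 0.147978 = 0.06659
Denominator: 0.11707 + 0.06659 = 0.18366
So the posterior for Setting 1 is 0.11707 / 0.18366 ≈ 0.637.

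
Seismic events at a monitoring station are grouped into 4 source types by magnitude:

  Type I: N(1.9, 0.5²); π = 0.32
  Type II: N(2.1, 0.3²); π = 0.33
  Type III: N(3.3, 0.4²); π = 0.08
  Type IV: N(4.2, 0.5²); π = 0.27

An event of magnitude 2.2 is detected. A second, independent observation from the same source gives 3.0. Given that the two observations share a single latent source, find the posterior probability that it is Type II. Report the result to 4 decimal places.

P(component k | x) = π_k·f_k(x) / marginal(x), where marginal(x) = Σ_j π_j·f_j(x).
Since both observations come from the same component, the likelihood for component k is f_k(x₁)·f_k(x₂).
  p_I = [(1/(0.5·√(2π)))·exp(−(2.2−1.9)²/(2·0.5²)) = 0.797885·exp(-0.18000) = 0.666449] × [0.0709492] = 0.047284
  p_II = [(1/(0.3·√(2π)))·exp(−(2.2−2.1)²/(2·0.3²)) = 1.329808·exp(-0.05556) = 1.25794] × [0.0147728] = 0.0185834
  p_III = [(1/(0.4·√(2π)))·exp(−(2.2−3.3)²/(2·0.4²)) = 0.997356·exp(-3.78125) = 0.0227339] × [0.752844] = 0.0171151
  p_IV = [(1/(0.5·√(2π)))·exp(−(2.2−4.2)²/(2·0.5²)) = 0.797885·exp(-8.00000) = 0.00026766] × [0.0447891] = 1.19883e-05
Multiply by the mixture weights:
  π_I·p_I = 0.32 × 0.047284 = 0.0151309
  π_II·p_II = 0.33 × 0.0185834 = 0.00613252
  π_III·p_III = 0.08 × 0.0171151 = 0.00136921
  π_IV·p_IV = 0.27 × 1.19883e-05 = 3.23683e-06
Normaliser: 0.0151309 + 0.00613252 + 0.00136921 + 3.23683e-06 = 0.0226359
P(Type II | data) ≈ 0.2709

0.2709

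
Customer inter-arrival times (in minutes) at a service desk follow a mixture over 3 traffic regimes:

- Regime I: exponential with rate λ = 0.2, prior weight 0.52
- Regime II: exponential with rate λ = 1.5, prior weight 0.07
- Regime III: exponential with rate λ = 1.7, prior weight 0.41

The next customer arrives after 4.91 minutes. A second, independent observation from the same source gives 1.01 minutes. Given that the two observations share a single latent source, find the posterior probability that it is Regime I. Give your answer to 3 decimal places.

The responsibility of component k is π_k f_k(x) divided by Σ_j π_j f_j(x).
Since both observations come from the same component, the likelihood for component k is f_k(x₁)·f_k(x₂).
  L_I = [0.2·e^(−0.2·4.91) = 0.2·e^(−0.9820) = 0.0749122] × [0.163419] = 0.0122421
  L_II = [1.5·e^(−1.5·4.91) = 1.5·e^(−7.3650) = 0.000949538] × [0.329712] = 0.000313074
  L_III = [1.7·e^(−1.7·4.91) = 1.7·e^(−8.3470) = 0.000403082] × [0.305327] = 0.000123072
Weight by the priors:
  π_I·L_I = 0.52 × 0.0122421 = 0.00636588
  π_II·L_II = 0.07 × 0.000313074 = 2.19152e-05
  π_III·L_III = 0.41 × 0.000123072 = 5.04594e-05
Sum: 0.00636588 + 2.19152e-05 + 5.04594e-05 = 0.00643826
P(Regime I | x₁, x₂) = 0.00636588 / 0.00643826 ≈ 0.989

0.989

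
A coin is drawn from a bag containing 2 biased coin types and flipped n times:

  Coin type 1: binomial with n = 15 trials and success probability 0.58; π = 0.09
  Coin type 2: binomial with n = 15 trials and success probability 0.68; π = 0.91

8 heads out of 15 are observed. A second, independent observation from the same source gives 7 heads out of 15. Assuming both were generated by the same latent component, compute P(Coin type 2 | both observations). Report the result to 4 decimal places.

0.6504

By Bayes' theorem, P(k | x) = w_k f_k(x) / Σ_j w_j f_j(x).
Since both observations come from the same component, the likelihood for component k is f_k(x₁)·f_k(x₂).
  L_1 = [C(15,8)·0.58^8·0.42^7 = 6435·0.0128063·0.00230539 = 0.189984] × [0.137575] = 0.026137
  L_2 = [C(15,8)·0.68^8·0.32^7 = 6435·0.0457163·0.000343597 = 0.101081] × [0.0475675] = 0.00480818
Multiply by the mixture weights:
  w_1·L_1 = 0.09 × 0.026137 = 0.00235233
  w_2·L_2 = 0.91 × 0.00480818 = 0.00437544
Sum: 0.00235233 + 0.00437544 = 0.00672777
P(Coin type 2 | x₁, x₂) ≈ 0.6504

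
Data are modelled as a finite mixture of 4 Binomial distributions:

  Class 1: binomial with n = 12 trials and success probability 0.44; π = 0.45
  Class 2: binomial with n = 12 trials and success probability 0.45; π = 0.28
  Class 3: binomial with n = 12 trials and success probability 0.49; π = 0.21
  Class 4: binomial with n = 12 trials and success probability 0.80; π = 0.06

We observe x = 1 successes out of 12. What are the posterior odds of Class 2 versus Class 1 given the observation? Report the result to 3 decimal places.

The posterior odds equal the prior odds times the likelihood ratio: (π_i/π_j)·(f_i(x)/f_j(x)).
Component likelihoods at x = 1 successes out of 12:
  L_1 = C(12,1)·0.44^1·0.56^11 = 12·0.44·0.00169851 = 0.00896814
  L_2 = C(12,1)·0.45^1·0.55^11 = 12·0.45·0.00139312 = 0.00752287
  L_3 = C(12,1)·0.49^1·0.51^11 = 12·0.49·0.000607116 = 0.00356984
  L_4 = C(12,1)·0.80^1·0.20^11 = 12·0.8·2.048e-08 = 1.96608e-07
Posterior odds = (π_2·L_2) / (π_1·L_1) = (0.28·0.00752287) / (0.45·0.00896814) = 0.0021064 / 0.00403566 ≈ 0.522

0.522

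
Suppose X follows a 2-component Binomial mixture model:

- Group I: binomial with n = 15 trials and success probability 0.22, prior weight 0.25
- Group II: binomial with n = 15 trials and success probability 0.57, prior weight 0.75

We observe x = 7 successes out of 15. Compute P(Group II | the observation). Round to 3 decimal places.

0.953

By Bayes' theorem, P(k | x) = P(Z=k) f_k(x) / Σ_j P(Z=j) f_j(x).
Component likelihoods at x = 7 successes out of 15:
  f_I = 0.021992
  f_II = 0.147035
Multiply by the mixture weights:
  P(Z=I)·f_I = 0.25 × 0.021992 = 0.00549799
  P(Z=II)·f_II = 0.75 × 0.147035 = 0.110276
Denominator: 0.00549799 + 0.110276 = 0.115774
Responsibility of Group II: 0.110276 / 0.115774 ≈ 0.953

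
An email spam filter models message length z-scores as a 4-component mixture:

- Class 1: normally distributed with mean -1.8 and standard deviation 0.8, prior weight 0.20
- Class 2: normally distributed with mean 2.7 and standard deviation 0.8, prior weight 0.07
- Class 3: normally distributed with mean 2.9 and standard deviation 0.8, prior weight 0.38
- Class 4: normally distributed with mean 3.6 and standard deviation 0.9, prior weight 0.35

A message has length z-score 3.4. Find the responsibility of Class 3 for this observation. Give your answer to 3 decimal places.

0.471

The responsibility of component k is P(Z=k) f_k(x) divided by Σ_j P(Z=j) f_j(x).
Normal densities:
  p_1 = 3.33695e-10
  p_2 = 0.340069
  p_3 = 0.410201
  p_4 = 0.432458
Multiply by the mixture weights:
  P(Z=1)·p_1 = 0.20 × 3.33695e-10 = 6.67389e-11
  P(Z=2)·p_2 = 0.07 × 0.340069 = 0.0238048
  P(Z=3)·p_3 = 0.38 × 0.410201 = 0.155876
  P(Z=4)·p_4 = 0.35 × 0.432458 = 0.15136
Evidence: 6.67389e-11 + 0.0238048 + 0.155876 + 0.15136 = 0.331042
Responsibility of Class 3: 0.155876 / 0.331042 ≈ 0.471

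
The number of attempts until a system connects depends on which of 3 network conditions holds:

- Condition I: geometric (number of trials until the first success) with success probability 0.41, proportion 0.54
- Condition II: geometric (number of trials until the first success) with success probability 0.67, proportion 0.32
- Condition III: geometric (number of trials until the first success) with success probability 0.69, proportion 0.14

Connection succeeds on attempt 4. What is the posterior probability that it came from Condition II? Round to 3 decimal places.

The responsibility of component k is π_k f_k(x) divided by Σ_j π_j f_j(x).
Geometric probabilities:
  f_I = 0.41·(1−0.41)^3 = 0.41·0.205379 = 0.0842054
  f_II = 0.67·(1−0.67)^3 = 0.67·0.035937 = 0.0240778
  f_III = 0.69·(1−0.69)^3 = 0.69·0.029791 = 0.0205558
Multiply by the mixture weights:
  π_I·f_I = 0.54 × 0.0842054 = 0.0454709
  π_II·f_II = 0.32 × 0.0240778 = 0.00770489
  π_III·f_III = 0.14 × 0.0205558 = 0.00287781
Evidence: 0.0454709 + 0.00770489 + 0.00287781 = 0.0560536
So the posterior for Condition II is 0.00770489 / 0.0560536 ≈ 0.137.

0.137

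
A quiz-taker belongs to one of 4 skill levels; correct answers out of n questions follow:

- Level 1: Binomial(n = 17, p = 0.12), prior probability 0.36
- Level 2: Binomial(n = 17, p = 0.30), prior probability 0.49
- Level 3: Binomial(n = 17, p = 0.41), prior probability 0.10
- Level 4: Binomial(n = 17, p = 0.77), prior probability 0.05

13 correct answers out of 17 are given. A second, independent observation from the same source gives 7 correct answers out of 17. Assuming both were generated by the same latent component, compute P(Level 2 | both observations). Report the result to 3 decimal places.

By Bayes' theorem, P(k | x) = π_k f_k(x) / Σ_j π_j f_j(x).
Since both observations come from the same component, the likelihood for component k is f_k(x₁)·f_k(x₂).
  f_1 = [1.52709e-09] × [0.00194075] = 2.9637e-12
  f_2 = [9.11057e-05] × [0.120145] = 1.09459e-05
  f_3 = [0.00266793] × [0.19359] = 0.000516484
  f_4 = [0.222776] × [0.00129297] = 0.000288042
Weight by the priors:
  π_1·f_1 = 0.36 × 2.9637e-12 = 1.06693e-12
  π_2·f_2 = 0.49 × 1.09459e-05 = 5.36347e-06
  π_3·f_3 = 0.10 × 0.000516484 = 5.16484e-05
  π_4·f_4 = 0.05 × 0.000288042 = 1.44021e-05
Sum: 1.06693e-12 + 5.36347e-06 + 5.16484e-05 + 1.44021e-05 = 7.1414e-05
P(Level 2 | x₁, x₂) = 5.36347e-06 / 7.1414e-05 ≈ 0.075

0.075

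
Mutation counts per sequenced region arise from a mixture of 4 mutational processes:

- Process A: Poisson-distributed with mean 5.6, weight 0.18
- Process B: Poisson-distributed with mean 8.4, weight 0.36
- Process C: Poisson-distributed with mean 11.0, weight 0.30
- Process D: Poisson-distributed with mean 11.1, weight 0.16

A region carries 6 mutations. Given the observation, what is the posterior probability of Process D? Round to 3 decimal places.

0.073

P(component k | x) = w_k·f_k(x) / marginal(x), where marginal(x) = Σ_j w_j·f_j(x).
Poisson probabilities:
  p_A = 0.158397
  p_B = 0.109716
  p_C = 0.0410946
  p_D = 0.0392588
Weight by the priors:
  w_A·p_A = 0.18 × 0.158397 = 0.0285114
  w_B·p_B = 0.36 × 0.109716 = 0.0394977
  w_C·p_C = 0.30 × 0.0410946 = 0.0123284
  w_D·p_D = 0.16 × 0.0392588 = 0.0062814
Evidence: 0.0285114 + 0.0394977 + 0.0123284 + 0.0062814 = 0.0866189
So the posterior for Process D is 0.0062814 / 0.0866189 ≈ 0.073.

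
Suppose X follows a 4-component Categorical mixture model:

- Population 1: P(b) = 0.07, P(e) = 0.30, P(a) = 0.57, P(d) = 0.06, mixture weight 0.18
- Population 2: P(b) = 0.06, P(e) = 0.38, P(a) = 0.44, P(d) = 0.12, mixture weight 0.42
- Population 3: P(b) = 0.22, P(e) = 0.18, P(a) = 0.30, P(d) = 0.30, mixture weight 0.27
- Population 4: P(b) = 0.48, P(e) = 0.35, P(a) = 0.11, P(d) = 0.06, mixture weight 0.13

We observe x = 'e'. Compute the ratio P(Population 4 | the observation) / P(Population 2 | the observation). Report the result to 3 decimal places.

0.285

Since P(k|x) ∝ P(Z=k) f_k(x), the posterior odds are P(Z=i) f_i(x) / (P(Z=j) f_j(x)).
Evaluate each component's likelihood at the observed value:
  L_1 = P(e | comp) = 0.30
  L_2 = P(e | comp) = 0.38
  L_3 = P(e | comp) = 0.18
  L_4 = P(e | comp) = 0.35
Odds = (0.13/0.42) × (0.35/0.38) = 0.309524 × 0.921053 ≈ 0.285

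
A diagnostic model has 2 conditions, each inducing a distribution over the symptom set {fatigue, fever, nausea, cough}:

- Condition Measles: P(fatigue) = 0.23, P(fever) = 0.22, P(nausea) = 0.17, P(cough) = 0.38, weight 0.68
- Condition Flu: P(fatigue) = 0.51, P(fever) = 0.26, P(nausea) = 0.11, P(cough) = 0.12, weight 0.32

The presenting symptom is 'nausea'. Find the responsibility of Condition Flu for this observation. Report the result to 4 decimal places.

P(component k | x) = π_k·f_k(x) / marginal(x), where marginal(x) = Σ_j π_j·f_j(x).
Component likelihoods at x = 'nausea':
  f_Measles = P(nausea | comp) = 0.17
  f_Flu = P(nausea | comp) = 0.11
Unnormalised posteriors:
  π_Measles·f_Measles = 0.68 × 0.17 = 0.1156
  π_Flu·f_Flu = 0.32 × 0.11 = 0.0352
Marginal: 0.1156 + 0.0352 = 0.1508
P(Condition Flu | x) ≈ 0.2334

0.2334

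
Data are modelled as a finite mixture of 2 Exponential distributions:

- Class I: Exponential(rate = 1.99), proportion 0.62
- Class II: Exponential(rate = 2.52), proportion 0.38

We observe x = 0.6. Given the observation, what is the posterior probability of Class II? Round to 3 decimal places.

The responsibility of component k is π_k f_k(x) divided by Σ_j π_j f_j(x).
Component likelihoods at x = 0.6:
  f_I = 1.99·e^(−1.99·0.6) = 1.99·e^(−1.1940) = 0.602984
  f_II = 2.52·e^(−2.52·0.6) = 2.52·e^(−1.5120) = 0.555581
Weight by the priors:
  π_I·f_I = 0.62 × 0.602984 = 0.37385
  π_II·f_II = 0.38 × 0.555581 = 0.211121
Normaliser: 0.37385 + 0.211121 = 0.584971
P(Class II | 0.6) = 0.211121 / 0.584971 ≈ 0.361

0.361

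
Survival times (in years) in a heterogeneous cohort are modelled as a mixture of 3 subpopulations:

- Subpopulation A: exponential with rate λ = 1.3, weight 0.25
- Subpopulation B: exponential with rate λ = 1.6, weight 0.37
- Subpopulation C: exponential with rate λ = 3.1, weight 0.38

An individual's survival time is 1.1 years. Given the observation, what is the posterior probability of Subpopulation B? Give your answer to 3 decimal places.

Posterior ∝ prior × likelihood, so P(k | x) ∝ π_k f_k(x); normalise over all components.
Evaluate each component's likelihood at the observed value:
  p_A = 1.3·e^(−1.3·1.1) = 1.3·e^(−1.4300) = 0.311102
  p_B = 1.6·e^(−1.6·1.1) = 1.6·e^(−1.7600) = 0.275272
  p_C = 3.1·e^(−3.1·1.1) = 3.1·e^(−3.4100) = 0.102428
Unnormalised posteriors:
  π_A·p_A = 0.25 × 0.311102 = 0.0777754
  π_B·p_B = 0.37 × 0.275272 = 0.101851
  π_C·p_C = 0.38 × 0.102428 = 0.0389225
Marginal: 0.0777754 + 0.101851 + 0.0389225 = 0.218548
P(Subpopulation B | the observation) ≈ 0.466

0.466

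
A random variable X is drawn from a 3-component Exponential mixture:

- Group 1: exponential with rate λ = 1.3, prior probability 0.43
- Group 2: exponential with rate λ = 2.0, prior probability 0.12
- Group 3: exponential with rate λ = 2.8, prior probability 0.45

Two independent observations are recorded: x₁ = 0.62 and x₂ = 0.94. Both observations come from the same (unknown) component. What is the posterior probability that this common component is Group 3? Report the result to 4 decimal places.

0.2768

Posterior ∝ prior × likelihood, so P(k | x) ∝ π_k f_k(x); normalise over all components.
Since both observations come from the same component, the likelihood for component k is f_k(x₁)·f_k(x₂).
  L_1 = [0.580633] × [0.383032] = 0.222401
  L_2 = [0.578768] × [0.30518] = 0.176629
  L_3 = [0.493427] × [0.201416] = 0.0993843
Unnormalised posteriors:
  π_1·L_1 = 0.43 × 0.222401 = 0.0956326
  π_2·L_2 = 0.12 × 0.176629 = 0.0211954
  π_3·L_3 = 0.45 × 0.0993843 = 0.0447229
Sum: 0.0956326 + 0.0211954 + 0.0447229 = 0.161551
P(Group 3 | x₁,x₂) ≈ 0.2768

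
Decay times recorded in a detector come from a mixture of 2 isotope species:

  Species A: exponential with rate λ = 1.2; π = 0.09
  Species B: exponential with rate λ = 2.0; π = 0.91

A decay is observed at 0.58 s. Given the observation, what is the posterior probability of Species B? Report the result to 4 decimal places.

0.9138

The responsibility of component k is π_k f_k(x) divided by Σ_j π_j f_j(x).
Exponential densities:
  L_A = 1.2·e^(−1.2·0.58) = 1.2·e^(−0.6960) = 0.598291
  L_B = 2.0·e^(−2.0·0.58) = 2.0·e^(−1.1600) = 0.626972
Prior × likelihood for each component:
  π_A·L_A = 0.09 × 0.598291 = 0.0538462
  π_B·L_B = 0.91 × 0.626972 = 0.570545
Marginal: 0.0538462 + 0.570545 = 0.624391
Responsibility of Species B: 0.570545 / 0.624391 ≈ 0.9138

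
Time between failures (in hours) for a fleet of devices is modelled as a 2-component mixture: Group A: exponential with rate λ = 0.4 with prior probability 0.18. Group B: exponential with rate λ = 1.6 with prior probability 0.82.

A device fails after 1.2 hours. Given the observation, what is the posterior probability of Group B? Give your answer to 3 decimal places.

0.812

P(component k | x) = π_k·f_k(x) / marginal(x), where marginal(x) = Σ_j π_j·f_j(x).
Component likelihoods at x = 1.2 hours:
  L_A = 0.4·e^(−0.4·1.2) = 0.4·e^(−0.4800) = 0.247513
  L_B = 1.6·e^(−1.6·1.2) = 1.6·e^(−1.9200) = 0.234571
Multiply by the mixture weights:
  π_A·L_A = 0.18 × 0.247513 = 0.0445524
  π_B·L_B = 0.82 × 0.234571 = 0.192348
Normaliser: 0.0445524 + 0.192348 = 0.236901
So the posterior for Group B is 0.192348 / 0.236901 ≈ 0.812.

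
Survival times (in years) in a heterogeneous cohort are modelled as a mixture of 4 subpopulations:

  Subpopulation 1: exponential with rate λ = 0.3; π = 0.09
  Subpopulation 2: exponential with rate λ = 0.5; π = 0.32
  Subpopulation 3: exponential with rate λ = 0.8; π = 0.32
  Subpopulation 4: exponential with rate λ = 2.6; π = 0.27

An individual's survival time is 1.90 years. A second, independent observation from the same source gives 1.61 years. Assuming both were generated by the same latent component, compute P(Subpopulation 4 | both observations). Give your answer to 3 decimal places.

0.007

Posterior ∝ prior × likelihood, so P(k | x) ∝ π_k f_k(x); normalise over all components.
Since both observations come from the same component, the likelihood for component k is f_k(x₁)·f_k(x₂).
  p_1 = [0.169658] × [0.185079] = 0.0314001
  p_2 = [0.193371] × [0.223544] = 0.0432268
  p_3 = [0.17497] × [0.220658] = 0.0386083
  p_4 = [0.018602] × [0.0395382] = 0.000735487
Weight by the priors:
  π_1·p_1 = 0.09 × 0.0314001 = 0.00282601
  π_2·p_2 = 0.32 × 0.0432268 = 0.0138326
  π_3·p_3 = 0.32 × 0.0386083 = 0.0123547
  π_4·p_4 = 0.27 × 0.000735487 = 0.000198582
Denominator: 0.00282601 + 0.0138326 + 0.0123547 + 0.000198582 = 0.0292118
So the posterior for Subpopulation 4 is 0.000198582 / 0.0292118 ≈ 0.007.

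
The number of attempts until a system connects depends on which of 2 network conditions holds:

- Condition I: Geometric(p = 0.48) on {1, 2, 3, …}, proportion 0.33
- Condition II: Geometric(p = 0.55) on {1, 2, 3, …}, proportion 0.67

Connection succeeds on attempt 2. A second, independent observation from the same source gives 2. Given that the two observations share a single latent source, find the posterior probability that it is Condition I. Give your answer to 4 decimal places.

0.3337

Posterior ∝ prior × likelihood, so P(k | x) ∝ π_k f_k(x); normalise over all components.
Since both observations come from the same component, the likelihood for component k is f_k(x₁)·f_k(x₂).
  L_I = [0.2496] × [0.2496] = 0.0623002
  L_II = [0.2475] × [0.2475] = 0.0612562
Weight by the priors:
  π_I·L_I = 0.33 × 0.0623002 = 0.0205591
  π_II·L_II = 0.67 × 0.0612562 = 0.0410417
Evidence: 0.0205591 + 0.0410417 = 0.0616007
P(Condition I | x₁, x₂) ≈ 0.3337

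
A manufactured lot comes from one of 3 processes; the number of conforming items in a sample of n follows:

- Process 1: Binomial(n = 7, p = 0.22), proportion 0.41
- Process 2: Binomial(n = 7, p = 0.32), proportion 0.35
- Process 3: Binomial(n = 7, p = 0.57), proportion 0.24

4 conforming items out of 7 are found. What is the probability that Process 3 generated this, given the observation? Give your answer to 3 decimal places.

Posterior ∝ prior × likelihood, so P(k | x) ∝ w_k f_k(x); normalise over all components.
Binomial probabilities:
  p_1 = C(7,4)·0.22^4·0.78^3 = 35·0.00234256·0.474552 = 0.0389083
  p_2 = C(7,4)·0.32^4·0.68^3 = 35·0.0104858·0.314432 = 0.115397
  p_3 = C(7,4)·0.57^4·0.43^3 = 35·0.10556·0.079507 = 0.293747
Prior × likelihood for each component:
  w_1·p_1 = 0.41 × 0.0389083 = 0.0159524
  w_2·p_2 = 0.35 × 0.115397 = 0.040389
  w_3·p_3 = 0.24 × 0.293747 = 0.0704992
Sum: 0.0159524 + 0.040389 + 0.0704992 = 0.126841
So the posterior for Process 3 is 0.0704992 / 0.126841 ≈ 0.556.

0.556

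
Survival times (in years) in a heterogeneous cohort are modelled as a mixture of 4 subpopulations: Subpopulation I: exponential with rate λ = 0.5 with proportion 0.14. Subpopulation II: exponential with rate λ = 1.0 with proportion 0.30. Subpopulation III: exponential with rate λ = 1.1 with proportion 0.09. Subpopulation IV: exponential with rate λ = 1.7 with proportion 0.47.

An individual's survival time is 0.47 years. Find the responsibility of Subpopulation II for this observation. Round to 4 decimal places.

0.2836

The responsibility of component k is w_k f_k(x) divided by Σ_j w_j f_j(x).
Component likelihoods at x = 0.47 years:
  f_I = 0.395285
  f_II = 0.625002
  f_III = 0.655937
  f_IV = 0.764623
Unnormalised posteriors:
  w_I·f_I = 0.14 × 0.395285 = 0.05534
  w_II·f_II = 0.30 × 0.625002 = 0.187501
  w_III·f_III = 0.09 × 0.655937 = 0.0590344
  w_IV·f_IV = 0.47 × 0.764623 = 0.359373
Sum: 0.05534 + 0.187501 + 0.0590344 + 0.359373 = 0.661248
P(Subpopulation II | data) ≈ 0.2836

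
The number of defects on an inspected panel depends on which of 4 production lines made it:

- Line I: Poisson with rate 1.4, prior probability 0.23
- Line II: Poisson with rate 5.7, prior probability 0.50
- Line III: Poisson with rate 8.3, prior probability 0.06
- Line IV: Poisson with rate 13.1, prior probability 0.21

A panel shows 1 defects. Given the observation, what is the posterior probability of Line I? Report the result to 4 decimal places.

0.8915

Posterior ∝ prior × likelihood, so P(k | x) ∝ π_k f_k(x); normalise over all components.
Component likelihoods at x = 1 defects:
  L_I = e^(−1.4)·1.4^1/1! = 0.345236
  L_II = e^(−5.7)·5.7^1/1! = 0.019072
  L_III = e^(−8.3)·8.3^1/1! = 0.00206269
  L_IV = e^(−13.1)·13.1^1/1! = 2.67925e-05
Unnormalised posteriors:
  π_I·L_I = 0.23 × 0.345236 = 0.0794042
  π_II·L_II = 0.50 × 0.019072 = 0.009536
  π_III·L_III = 0.06 × 0.00206269 = 0.000123761
  π_IV·L_IV = 0.21 × 2.67925e-05 = 5.62643e-06
Denominator: 0.0794042 + 0.009536 + 0.000123761 + 5.62643e-06 = 0.0890696
So the posterior for Line I is 0.0794042 / 0.0890696 ≈ 0.8915.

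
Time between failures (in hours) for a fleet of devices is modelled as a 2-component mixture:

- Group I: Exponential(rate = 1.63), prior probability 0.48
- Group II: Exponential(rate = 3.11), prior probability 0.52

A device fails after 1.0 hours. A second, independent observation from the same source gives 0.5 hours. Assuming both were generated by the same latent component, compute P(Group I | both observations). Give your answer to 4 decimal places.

The responsibility of component k is π_k f_k(x) divided by Σ_j π_j f_j(x).
Since both observations come from the same component, the likelihood for component k is f_k(x₁)·f_k(x₂).
  p_I = [1.63·e^(−1.63·1.0) = 1.63·e^(−1.6300) = 0.319365] × [0.721502] = 0.230423
  p_II = [3.11·e^(−3.11·1.0) = 3.11·e^(−3.1100) = 0.138709] × [0.656799] = 0.0911039
Multiply by the mixture weights:
  π_I·p_I = 0.48 × 0.230423 = 0.110603
  π_II·p_II = 0.52 × 0.0911039 = 0.047374
Evidence: 0.110603 + 0.047374 = 0.157977
P(Group I | x₁,x₂) ≈ 0.7001

0.7001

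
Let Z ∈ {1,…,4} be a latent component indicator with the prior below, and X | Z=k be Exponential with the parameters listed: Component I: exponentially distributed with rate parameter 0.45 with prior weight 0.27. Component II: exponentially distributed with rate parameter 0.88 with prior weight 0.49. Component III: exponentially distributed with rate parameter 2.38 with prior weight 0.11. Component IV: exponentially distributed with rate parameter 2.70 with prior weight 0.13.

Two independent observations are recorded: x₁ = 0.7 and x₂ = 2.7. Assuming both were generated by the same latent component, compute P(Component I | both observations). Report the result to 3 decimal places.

The responsibility of component k is w_k f_k(x) divided by Σ_j w_j f_j(x).
Since both observations come from the same component, the likelihood for component k is f_k(x₁)·f_k(x₂).
  L_I = [0.328405] × [0.13352] = 0.0438485
  L_II = [0.475288] × [0.0817709] = 0.0388648
  L_III = [0.449824] × [0.00385301] = 0.00173318
  L_IV = [0.407894] × [0.00184229] = 0.000751457
Unnormalised posteriors:
  w_I·L_I = 0.27 × 0.0438485 = 0.0118391
  w_II·L_II = 0.49 × 0.0388648 = 0.0190437
  w_III·L_III = 0.11 × 0.00173318 = 0.000190649
  w_IV·L_IV = 0.13 × 0.000751457 = 9.76894e-05
Normaliser: 0.0118391 + 0.0190437 + 0.000190649 + 9.76894e-05 = 0.0311712
P(Component I | data) = 0.0118391 / 0.0311712 ≈ 0.380

0.380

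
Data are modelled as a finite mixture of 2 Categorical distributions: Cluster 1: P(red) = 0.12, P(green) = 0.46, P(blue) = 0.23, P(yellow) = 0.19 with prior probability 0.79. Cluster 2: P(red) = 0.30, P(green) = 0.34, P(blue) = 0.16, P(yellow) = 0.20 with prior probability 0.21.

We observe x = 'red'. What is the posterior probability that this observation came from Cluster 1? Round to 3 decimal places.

By Bayes' theorem, P(k | x) = P(Z=k) f_k(x) / Σ_j P(Z=j) f_j(x).
Categorical probabilities:
  f_1 = P(red | comp) = 0.12
  f_2 = P(red | comp) = 0.30
Unnormalised posteriors:
  P(Z=1)·f_1 = 0.79 × 0.12 = 0.0948
  P(Z=2)·f_2 = 0.21 × 0.3 = 0.063
Normaliser: 0.0948 + 0.063 = 0.1578
P(Cluster 1 | 'red') = 0.0948 / 0.1578 ≈ 0.601

0.601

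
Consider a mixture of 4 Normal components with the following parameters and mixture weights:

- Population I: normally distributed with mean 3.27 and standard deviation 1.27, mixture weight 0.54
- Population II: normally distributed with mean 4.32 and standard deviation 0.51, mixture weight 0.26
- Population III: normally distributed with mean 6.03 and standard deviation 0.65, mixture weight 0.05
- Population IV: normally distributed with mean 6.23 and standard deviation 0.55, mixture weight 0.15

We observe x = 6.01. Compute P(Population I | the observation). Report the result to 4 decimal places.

0.1114

Posterior ∝ prior × likelihood, so P(k | x) ∝ w_k f_k(x); normalise over all components.
Component likelihoods at x = 6.01:
  L_I = (1/(1.27·√(2π)))·exp(−(6.01−3.27)²/(2·1.27²)) = 0.314128·exp(-2.32736) = 0.0306441
  L_II = (1/(0.51·√(2π)))·exp(−(6.01−4.32)²/(2·0.51²)) = 0.782240·exp(-5.49039) = 0.00322771
  L_III = (1/(0.65·√(2π)))·exp(−(6.01−6.03)²/(2·0.65²)) = 0.613757·exp(-0.00047) = 0.613467
  L_IV = (1/(0.55·√(2π)))·exp(−(6.01−6.23)²/(2·0.55²)) = 0.725350·exp(-0.08000) = 0.669582
Unnormalised posteriors:
  w_I·L_I = 0.54 × 0.0306441 = 0.0165478
  w_II·L_II = 0.26 × 0.00322771 = 0.000839205
  w_III·L_III = 0.05 × 0.613467 = 0.0306733
  w_IV·L_IV = 0.15 × 0.669582 = 0.100437
Denominator: 0.0165478 + 0.000839205 + 0.0306733 + 0.100437 = 0.148498
P(Population I | 6.01) = 0.0165478 / 0.148498 ≈ 0.1114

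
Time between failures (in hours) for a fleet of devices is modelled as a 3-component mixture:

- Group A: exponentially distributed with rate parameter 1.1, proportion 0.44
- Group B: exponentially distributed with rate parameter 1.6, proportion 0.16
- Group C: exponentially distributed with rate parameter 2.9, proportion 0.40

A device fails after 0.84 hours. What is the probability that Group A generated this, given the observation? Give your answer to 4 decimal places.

The responsibility of component k is P(Z=k) f_k(x) divided by Σ_j P(Z=j) f_j(x).
Evaluate each component's likelihood at the observed value:
  p_A = 1.1·e^(−1.1·0.84) = 1.1·e^(−0.9240) = 0.436621
  p_B = 1.6·e^(−1.6·0.84) = 1.6·e^(−1.3440) = 0.417281
  p_C = 2.9·e^(−2.9·0.84) = 2.9·e^(−2.4360) = 0.25378
Weight by the priors:
  P(Z=A)·p_A = 0.44 × 0.436621 = 0.192113
  P(Z=B)·p_B = 0.16 × 0.417281 = 0.0667649
  P(Z=C)·p_C = 0.40 × 0.25378 = 0.101512
Marginal: 0.192113 + 0.0667649 + 0.101512 = 0.36039
P(Group A | 0.84 hours) ≈ 0.5331

0.5331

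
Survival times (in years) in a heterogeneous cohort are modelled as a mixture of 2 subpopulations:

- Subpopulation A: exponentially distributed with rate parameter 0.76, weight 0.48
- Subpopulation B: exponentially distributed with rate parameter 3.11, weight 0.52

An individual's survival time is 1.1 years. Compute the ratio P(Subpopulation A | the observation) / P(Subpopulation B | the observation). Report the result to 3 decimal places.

2.992

Since P(k|x) ∝ w_k f_k(x), the posterior odds are w_i f_i(x) / (w_j f_j(x)).
Evaluate each component's likelihood at the observed value:
  p_A = 0.76·e^(−0.76·1.1) = 0.76·e^(−0.8360) = 0.329415
  p_B = 3.11·e^(−3.11·1.1) = 3.11·e^(−3.4210) = 0.101634
0.158119 / 0.0528497 ≈ 2.992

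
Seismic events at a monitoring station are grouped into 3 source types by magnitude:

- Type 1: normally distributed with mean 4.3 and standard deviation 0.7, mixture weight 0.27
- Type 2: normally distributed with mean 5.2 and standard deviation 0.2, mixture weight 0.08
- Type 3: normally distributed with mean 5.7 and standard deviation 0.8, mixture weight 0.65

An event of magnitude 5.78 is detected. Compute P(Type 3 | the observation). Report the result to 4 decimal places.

By Bayes' theorem, P(k | x) = π_k f_k(x) / Σ_j π_j f_j(x).
Normal densities:
  p_1 = (1/(0.7·√(2π)))·exp(−(5.78−4.3)²/(2·0.7²)) = 0.569918·exp(-2.23510) = 0.0609705
  p_2 = (1/(0.2·√(2π)))·exp(−(5.78−5.2)²/(2·0.2²)) = 1.994711·exp(-4.20500) = 0.0297627
  p_3 = (1/(0.8·√(2π)))·exp(−(5.78−5.7)²/(2·0.8²)) = 0.498678·exp(-0.00500) = 0.496191
Unnormalised posteriors:
  π_1·p_1 = 0.27 × 0.0609705 = 0.016462
  π_2·p_2 = 0.08 × 0.0297627 = 0.00238101
  π_3·p_3 = 0.65 × 0.496191 = 0.322524
Marginal: 0.016462 + 0.00238101 + 0.322524 = 0.341367
So the posterior for Type 3 is 0.322524 / 0.341367 ≈ 0.9448.

0.9448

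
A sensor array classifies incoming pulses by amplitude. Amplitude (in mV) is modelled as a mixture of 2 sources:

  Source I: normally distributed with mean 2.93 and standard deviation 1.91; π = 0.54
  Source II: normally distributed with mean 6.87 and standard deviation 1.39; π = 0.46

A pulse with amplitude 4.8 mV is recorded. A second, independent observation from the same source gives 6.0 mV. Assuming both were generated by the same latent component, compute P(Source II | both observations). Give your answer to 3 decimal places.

0.719

By Bayes' theorem, P(k | x) = π_k f_k(x) / Σ_j π_j f_j(x).
Since both observations come from the same component, the likelihood for component k is f_k(x₁)·f_k(x₂).
  f_I = [(1/(1.91·√(2π)))·exp(−(4.8−2.93)²/(2·1.91²)) = 0.208870·exp(-0.47928) = 0.129339] × [0.0573951] = 0.00742342
  f_II = [(1/(1.39·√(2π)))·exp(−(4.8−6.87)²/(2·1.39²)) = 0.287009·exp(-1.10887) = 0.0946932] × [0.235954] = 0.0223433
Unnormalised posteriors:
  π_I·f_I = 0.54 × 0.00742342 = 0.00400865
  π_II·f_II = 0.46 × 0.0223433 = 0.0102779
Denominator: 0.00400865 + 0.0102779 = 0.0142865
P(Source II | x) ≈ 0.719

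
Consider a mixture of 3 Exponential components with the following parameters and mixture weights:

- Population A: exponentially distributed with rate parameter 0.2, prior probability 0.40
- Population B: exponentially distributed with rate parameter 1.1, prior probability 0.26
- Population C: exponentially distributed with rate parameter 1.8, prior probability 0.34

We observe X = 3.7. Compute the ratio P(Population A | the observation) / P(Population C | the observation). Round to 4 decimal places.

48.6813

The posterior odds equal the prior odds times the likelihood ratio: (π_i/π_j)·(f_i(x)/f_j(x)).
Exponential densities:
  p_A = 0.0954228
  p_B = 0.0187851
  p_C = 0.00230606
0.0381691 / 0.000784062 ≈ 48.6813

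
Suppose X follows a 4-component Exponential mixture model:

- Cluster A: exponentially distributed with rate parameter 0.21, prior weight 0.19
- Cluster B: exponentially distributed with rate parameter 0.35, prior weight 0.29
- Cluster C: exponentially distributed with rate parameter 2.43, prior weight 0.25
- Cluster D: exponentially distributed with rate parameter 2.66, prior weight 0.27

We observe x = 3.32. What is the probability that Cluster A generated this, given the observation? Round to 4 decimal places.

By Bayes' theorem, P(k | x) = w_k f_k(x) / Σ_j w_j f_j(x).
Exponential densities:
  p_A = 0.21·e^(−0.21·3.32) = 0.21·e^(−0.6972) = 0.104575
  p_B = 0.35·e^(−0.35·3.32) = 0.35·e^(−1.1620) = 0.109501
  p_C = 2.43·e^(−2.43·3.32) = 2.43·e^(−8.0676) = 0.00076189
  p_D = 2.66·e^(−2.66·3.32) = 2.66·e^(−8.8312) = 0.000388633
Unnormalised posteriors:
  w_A·p_A = 0.19 × 0.104575 = 0.0198693
  w_B·p_B = 0.29 × 0.109501 = 0.0317553
  w_C·p_C = 0.25 × 0.00076189 = 0.000190472
  w_D·p_D = 0.27 × 0.000388633 = 0.000104931
Denominator: 0.0198693 + 0.0317553 + 0.000190472 + 0.000104931 = 0.05192
P(Cluster A | the observation) = 0.0198693 / 0.05192 ≈ 0.3827

0.3827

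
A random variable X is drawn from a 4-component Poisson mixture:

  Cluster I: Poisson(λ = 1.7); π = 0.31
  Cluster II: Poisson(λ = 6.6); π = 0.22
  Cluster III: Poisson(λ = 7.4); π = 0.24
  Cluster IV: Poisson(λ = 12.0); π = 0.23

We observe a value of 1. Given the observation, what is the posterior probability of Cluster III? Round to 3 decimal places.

Apply Bayes' rule: the posterior for each component is proportional to its prior times its likelihood at x.
Poisson probabilities:
  p_I = 0.310562
  p_II = 0.00897843
  p_III = 0.00452327
  p_IV = 7.37305e-05
Weight by the priors:
  π_I·p_I = 0.31 × 0.310562 = 0.0962742
  π_II·p_II = 0.22 × 0.00897843 = 0.00197525
  π_III·p_III = 0.24 × 0.00452327 = 0.00108558
  π_IV·p_IV = 0.23 × 7.37305e-05 = 1.6958e-05
Normaliser: 0.0962742 + 0.00197525 + 0.00108558 + 1.6958e-05 = 0.099352
So the posterior for Cluster III is 0.00108558 / 0.099352 ≈ 0.011.

0.011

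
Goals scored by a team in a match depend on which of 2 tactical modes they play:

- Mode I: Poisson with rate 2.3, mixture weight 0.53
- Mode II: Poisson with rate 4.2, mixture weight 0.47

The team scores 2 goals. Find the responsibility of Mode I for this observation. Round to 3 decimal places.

0.693

Apply Bayes' rule: the posterior for each component is proportional to its prior times its likelihood at x.
Component likelihoods at x = 2 goals:
  f_I = 0.265185
  f_II = 0.132261
Prior × likelihood for each component:
  P(Z=I)·f_I = 0.53 × 0.265185 = 0.140548
  P(Z=II)·f_II = 0.47 × 0.132261 = 0.0621627
Marginal: 0.140548 + 0.0621627 = 0.202711
Responsibility of Mode I: 0.140548 / 0.202711 ≈ 0.693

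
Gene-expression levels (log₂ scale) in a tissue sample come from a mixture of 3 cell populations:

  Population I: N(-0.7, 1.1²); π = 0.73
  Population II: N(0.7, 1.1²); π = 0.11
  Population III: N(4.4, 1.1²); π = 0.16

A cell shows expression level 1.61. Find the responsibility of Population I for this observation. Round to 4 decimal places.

0.4877

By Bayes' theorem, P(k | x) = w_k f_k(x) / Σ_j w_j f_j(x).
Evaluate each component's likelihood at the observed value:
  f_I = (1/(1.1·√(2π)))·exp(−(1.61−-0.7)²/(2·1.1²)) = 0.362675·exp(-2.20500) = 0.0399851
  f_II = (1/(1.1·√(2π)))·exp(−(1.61−0.7)²/(2·1.1²)) = 0.362675·exp(-0.34219) = 0.257576
  f_III = (1/(1.1·√(2π)))·exp(−(1.61−4.4)²/(2·1.1²)) = 0.362675·exp(-3.21657) = 0.0145405
Multiply by the mixture weights:
  w_I·f_I = 0.73 × 0.0399851 = 0.0291891
  w_II·f_II = 0.11 × 0.257576 = 0.0283334
  w_III·f_III = 0.16 × 0.0145405 = 0.00232648
Marginal: 0.0291891 + 0.0283334 + 0.00232648 = 0.059849
P(Population I | data) ≈ 0.4877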